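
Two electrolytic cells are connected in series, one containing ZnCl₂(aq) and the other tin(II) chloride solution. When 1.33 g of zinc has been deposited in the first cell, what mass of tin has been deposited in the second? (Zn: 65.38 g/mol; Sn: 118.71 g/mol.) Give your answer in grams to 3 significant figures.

n(Zn) = 1.33 / 65.38 = 0.02034 mol
Zn²⁺ + 2e⁻ → Zn, so n(e⁻) = 2 × 0.02034 = 0.04068 mol
In series, the same 0.04068 mol of electrons flows through the second cell.
Sn²⁺ + 2e⁻ → Sn, so n(Sn) = 0.04068 / 2 = 0.02034 mol
m(Sn) = 0.02034 × 118.71 = 2.41 g

2.41 g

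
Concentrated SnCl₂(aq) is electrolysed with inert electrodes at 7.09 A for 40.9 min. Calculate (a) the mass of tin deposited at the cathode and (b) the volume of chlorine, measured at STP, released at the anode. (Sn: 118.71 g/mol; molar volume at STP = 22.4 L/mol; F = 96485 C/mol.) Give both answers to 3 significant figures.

Q = 7.09 × 2454 = 17400 C; n(e⁻) = 17400 / 96485 = 0.1803 mol
Cathode: Sn²⁺ + 2e⁻ → Sn → n(Sn) = 0.1803/2 = 0.09015 mol → 10.7 g
Anode: 2Cl⁻ → Cl₂ + 2e⁻ → n(Cl₂) = 0.1803/2 = 0.09015 mol → 2.02 L

10.7 g Sn; 2.02 L Cl₂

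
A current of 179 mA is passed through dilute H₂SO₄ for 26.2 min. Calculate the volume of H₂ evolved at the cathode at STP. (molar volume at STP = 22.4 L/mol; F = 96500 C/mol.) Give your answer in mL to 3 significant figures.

Charge passed = 0.179 × 1572 = 281.4 C
n(e⁻) = 281.4 / 96500 = 0.002916 mol
2H⁺ + 2e⁻ → H₂, so n(H₂) = 0.002916 / 2 = 0.001458 mol
V = 0.001458 × 22.4 = 0.03266 L
= 32.7 mL

32.7 mL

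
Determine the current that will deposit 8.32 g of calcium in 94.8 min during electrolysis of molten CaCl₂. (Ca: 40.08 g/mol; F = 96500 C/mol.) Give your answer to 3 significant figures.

n(Ca) = 8.32 / 40.08 = 0.2076 mol
Ca²⁺ + 2e⁻ → Ca, so n(e⁻) = 2 × 0.2076 = 0.4152 mol
Q = 0.4152 × 96500 = 40070 C
I = Q / t = 40070 / 5688 s = 7.04 A

7.04 A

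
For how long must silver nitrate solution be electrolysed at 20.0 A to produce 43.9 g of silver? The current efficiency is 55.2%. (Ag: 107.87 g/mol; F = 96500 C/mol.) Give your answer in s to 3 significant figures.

3560 s

n(Ag) = 43.9 / 107.87 = 0.4070 mol
Ag⁺ + e⁻ → Ag, so n(e⁻) = 0.4070 mol
Q = 0.4070 × 96500 / 0.552 = 71150 C
t = Q / I = 71150 / 20.0 = 3558 s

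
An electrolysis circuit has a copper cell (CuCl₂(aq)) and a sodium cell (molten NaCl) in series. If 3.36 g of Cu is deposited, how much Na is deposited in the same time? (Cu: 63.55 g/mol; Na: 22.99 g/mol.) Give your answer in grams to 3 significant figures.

n(Cu) = 3.36 / 63.55 = 0.05287 mol
Cu²⁺ + 2e⁻ → Cu, so n(e⁻) = 2 × 0.05287 = 0.1057 mol
The cells are in series, so the same charge (and hence the same n(e⁻) = 0.1057 mol) passes through both.
Na⁺ + e⁻ → Na, so n(Na) = 0.1057 mol
m(Na) = 0.1057 × 22.99 = 2.43 g

2.43 g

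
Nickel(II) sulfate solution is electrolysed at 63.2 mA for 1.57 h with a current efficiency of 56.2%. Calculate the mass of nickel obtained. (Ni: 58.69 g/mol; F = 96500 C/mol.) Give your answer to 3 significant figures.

0.0610 g

Q = 0.0632 × 5652 = 357.2 C
n(e⁻) = 357.2 / 96500 = 0.003702 mol
Ni²⁺ + 2e⁻ → Ni, so theoretical m(Ni) = 0.001851 × 58.69 = 0.1086 g
Actual mass = 56.2% × 0.1086 = 0.0610 g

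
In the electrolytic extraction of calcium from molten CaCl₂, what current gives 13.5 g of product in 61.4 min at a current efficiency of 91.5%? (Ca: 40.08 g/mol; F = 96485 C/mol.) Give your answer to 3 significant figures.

n(Ca) = 13.5 / 40.08 = 0.3368 mol
Ca²⁺ + 2e⁻ → Ca, so n(e⁻) = 2 × 0.3368 = 0.6736 mol
Q = 0.6736 × 96485 / 0.915 = 71030 C
I = Q / t = 71030 / 3684 s = 19.3 A

19.3 A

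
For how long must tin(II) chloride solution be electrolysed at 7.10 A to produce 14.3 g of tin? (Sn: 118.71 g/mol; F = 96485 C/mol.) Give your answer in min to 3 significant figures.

54.6 min

n(Sn) = 14.3 / 118.71 = 0.1205 mol
Sn²⁺ + 2e⁻ → Sn, so n(e⁻) = 2 × 0.1205 = 0.2410 mol
Q = 0.2410 × 96485 = 23250 C
t = Q / I = 23250 / 7.10 = 3275 s = 54.6 min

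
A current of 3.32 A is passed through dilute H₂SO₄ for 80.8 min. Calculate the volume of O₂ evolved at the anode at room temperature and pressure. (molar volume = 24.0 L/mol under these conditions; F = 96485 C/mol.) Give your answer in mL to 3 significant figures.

Q = 3.32 A × 4848 s = 16100 C
n(e⁻) = Q/F = 16100/96485 = 0.1669 mol
2H₂O → O₂ + 4H⁺ + 4e⁻, so n(O₂) = 0.1669 / 4 = 0.04173 mol
V = 0.04173 × 24.0 = 1.002 L
= 1000 mL

1000 mL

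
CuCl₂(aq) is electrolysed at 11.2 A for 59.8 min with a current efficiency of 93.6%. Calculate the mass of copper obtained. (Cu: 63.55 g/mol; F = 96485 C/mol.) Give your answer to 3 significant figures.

12.4 g

Q = 11.2 × 3588 = 40190 C
n(e⁻) = 40190 / 96485 = 0.4165 mol
Cu²⁺ + 2e⁻ → Cu, so theoretical m(Cu) = 0.2083 × 63.55 = 13.24 g
Actual mass = 93.6% × 13.24 = 12.4 g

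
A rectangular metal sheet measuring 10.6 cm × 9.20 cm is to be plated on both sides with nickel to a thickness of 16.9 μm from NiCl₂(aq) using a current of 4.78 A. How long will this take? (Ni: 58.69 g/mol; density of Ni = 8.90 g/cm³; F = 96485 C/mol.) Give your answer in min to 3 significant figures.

33.6 min

Plated area = 2 × 10.6 × 9.20 = 195.0 cm²
Volume = 195.0 × 16.9×10⁻⁴ cm = 0.3296 cm³
m(Ni) = 0.3296 × 8.90 = 2.933 g
n(Ni) = 2.933 / 58.69 = 0.04997 mol; n(e⁻) = 2 × 0.04997 = 0.09994 mol
Q = 0.09994 × 96485 = 9643 C
t = 9643 / 4.78 = 2017 s = 33.6 min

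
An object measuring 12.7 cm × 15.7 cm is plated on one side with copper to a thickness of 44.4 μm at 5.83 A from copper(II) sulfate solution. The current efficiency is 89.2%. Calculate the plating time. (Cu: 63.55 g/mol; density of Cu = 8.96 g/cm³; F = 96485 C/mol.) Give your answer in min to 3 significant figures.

Plated area = 12.7 × 15.7 = 199.4 cm²
Volume = 199.4 × 44.4×10⁻⁴ cm = 0.8853 cm³
m(Cu) = 0.8853 × 8.96 = 7.932 g
n(Cu) = 7.932 / 63.55 = 0.1248 mol; n(e⁻) = 2 × 0.1248 = 0.2496 mol
Q = 0.2496 × 96485 / 0.892 = 27000 C
t = 27000 / 5.83 = 4631 s = 77.2 min

77.2 min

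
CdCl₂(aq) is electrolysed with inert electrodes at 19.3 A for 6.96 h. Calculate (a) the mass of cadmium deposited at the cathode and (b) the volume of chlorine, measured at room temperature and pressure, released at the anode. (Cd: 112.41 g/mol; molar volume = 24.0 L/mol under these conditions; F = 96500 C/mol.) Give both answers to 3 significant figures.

Q = 19.3 × 25056 = 4.836×10^5 C; n(e⁻) = 4.836×10^5 / 96500 = 5.011 mol
Cathode: Cd²⁺ + 2e⁻ → Cd → n(Cd) = 5.011/2 = 2.506 mol → 282 g
Anode: 2Cl⁻ → Cl₂ + 2e⁻ → n(Cl₂) = 5.011/2 = 2.506 mol → 60.1 L

282 g Cd; 60.1 L Cl₂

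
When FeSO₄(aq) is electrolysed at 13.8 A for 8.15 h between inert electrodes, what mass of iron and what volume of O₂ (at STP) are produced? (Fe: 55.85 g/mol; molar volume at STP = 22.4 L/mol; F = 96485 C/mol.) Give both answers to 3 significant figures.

117 g Fe; 23.5 L O₂

Q = 13.8 × 29340 = 4.049×10^5 C; n(e⁻) = 4.049×10^5 / 96485 = 4.197 mol
Cathode: Fe²⁺ + 2e⁻ → Fe → n(Fe) = 4.197/2 = 2.099 mol → 117 g
Anode: 2H₂O → O₂ + 4H⁺ + 4e⁻ → n(O₂) = 4.197/4 = 1.049 mol → 23.5 L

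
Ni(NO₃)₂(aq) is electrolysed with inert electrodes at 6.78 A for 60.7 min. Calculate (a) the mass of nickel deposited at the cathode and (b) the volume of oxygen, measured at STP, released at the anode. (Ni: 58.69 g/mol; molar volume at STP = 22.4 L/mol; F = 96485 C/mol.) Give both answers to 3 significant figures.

Q = 6.78 × 3642 = 24690 C; n(e⁻) = 24690 / 96485 = 0.2559 mol
Cathode: Ni²⁺ + 2e⁻ → Ni → n(Ni) = 0.2559/2 = 0.1280 mol → 7.51 g
Anode: 2H₂O → O₂ + 4H⁺ + 4e⁻ → n(O₂) = 0.2559/4 = 0.06398 mol → 1.43 L

7.51 g Ni; 1.43 L O₂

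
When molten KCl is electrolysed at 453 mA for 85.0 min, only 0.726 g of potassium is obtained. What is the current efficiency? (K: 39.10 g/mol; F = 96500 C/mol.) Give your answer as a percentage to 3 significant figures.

Q = 0.453 × 5100 = 2310 C
n(e⁻) = 2310 / 96500 = 0.02394 mol
K⁺ + e⁻ → K, so theoretical n(K) = 0.02394 mol → 0.9361 g
Efficiency = 0.726 / 0.9361 = 0.7756 = 77.6%

77.6%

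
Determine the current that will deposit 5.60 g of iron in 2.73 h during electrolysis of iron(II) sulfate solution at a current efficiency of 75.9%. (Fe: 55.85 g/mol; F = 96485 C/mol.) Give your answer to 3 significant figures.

n(Fe) = 5.60 / 55.85 = 0.1003 mol
Fe²⁺ + 2e⁻ → Fe, so n(e⁻) = 2 × 0.1003 = 0.2006 mol
Q = 0.2006 × 96485 / 0.759 = 25500 C
I = Q / t = 25500 / 9828 s = 2.59 A

2.59 A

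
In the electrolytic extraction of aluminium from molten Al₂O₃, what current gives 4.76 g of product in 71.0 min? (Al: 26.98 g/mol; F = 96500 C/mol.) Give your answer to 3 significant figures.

12.0 A

n(Al) = 4.76 / 26.98 = 0.1764 mol
Al³⁺ + 3e⁻ → Al, so n(e⁻) = 3 × 0.1764 = 0.5292 mol
Q = 0.5292 × 96500 = 51070 C
I = Q / t = 51070 / 4260 s = 12.0 A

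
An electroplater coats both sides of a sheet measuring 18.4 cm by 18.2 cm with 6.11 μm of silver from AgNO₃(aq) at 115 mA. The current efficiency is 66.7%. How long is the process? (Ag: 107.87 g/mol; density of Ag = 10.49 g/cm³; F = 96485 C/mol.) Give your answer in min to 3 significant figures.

Plated area = 2 × 18.4 × 18.2 = 669.8 cm²
Volume = 669.8 × 6.11×10⁻⁴ cm = 0.4092 cm³
m(Ag) = 0.4092 × 10.49 = 4.293 g
n(Ag) = 4.293 / 107.87 = 0.03980 mol; n(e⁻) = 0.03980 mol
Q = 0.03980 × 96485 / 0.667 = 5757 C
t = 5757 / 0.115 = 50060 s = 834 min

834 min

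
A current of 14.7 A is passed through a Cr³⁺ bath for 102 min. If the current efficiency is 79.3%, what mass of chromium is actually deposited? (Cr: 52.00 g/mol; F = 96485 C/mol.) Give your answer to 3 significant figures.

Q = 14.7 × 6120 = 89960 C
n(e⁻) = 89960 / 96485 = 0.9324 mol
Cr³⁺ + 3e⁻ → Cr, so theoretical m(Cr) = 0.3108 × 52.00 = 16.16 g
Actual mass = 79.3% × 16.16 = 12.8 g

12.8 g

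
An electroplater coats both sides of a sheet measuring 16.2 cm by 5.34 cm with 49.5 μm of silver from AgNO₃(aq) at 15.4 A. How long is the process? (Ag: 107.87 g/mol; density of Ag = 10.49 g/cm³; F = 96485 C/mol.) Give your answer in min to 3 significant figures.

8.70 min

Plated area = 2 × 16.2 × 5.34 = 173.0 cm²
Volume = 173.0 × 49.5×10⁻⁴ cm = 0.8564 cm³
m(Ag) = 0.8564 × 10.49 = 8.984 g
n(Ag) = 8.984 / 107.87 = 0.08329 mol; n(e⁻) = 0.08329 mol
Q = 0.08329 × 96485 = 8036 C
t = 8036 / 15.4 = 521.8 s = 8.70 min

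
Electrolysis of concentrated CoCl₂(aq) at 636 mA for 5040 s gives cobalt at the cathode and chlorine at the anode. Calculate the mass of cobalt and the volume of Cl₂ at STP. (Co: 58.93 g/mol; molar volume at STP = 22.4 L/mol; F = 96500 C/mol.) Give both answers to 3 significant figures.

0.979 g Co; 0.372 L Cl₂

Q = 0.636 × 5040 = 3205 C; n(e⁻) = 3205 / 96500 = 0.03321 mol
Cathode: Co²⁺ + 2e⁻ → Co → n(Co) = 0.03321/2 = 0.01661 mol → 0.979 g
Anode: 2Cl⁻ → Cl₂ + 2e⁻ → n(Cl₂) = 0.03321/2 = 0.01661 mol → 0.372 L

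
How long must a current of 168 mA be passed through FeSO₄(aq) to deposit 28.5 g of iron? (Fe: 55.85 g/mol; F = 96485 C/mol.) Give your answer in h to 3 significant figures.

n(Fe) = 28.5 / 55.85 = 0.5103 mol
Fe²⁺ + 2e⁻ → Fe, so n(e⁻) = 2 × 0.5103 = 1.021 mol
Q = 1.021 × 96485 = 98510 C
t = Q / I = 98510 / 0.168 = 5.864×10^5 s = 163 h

163 h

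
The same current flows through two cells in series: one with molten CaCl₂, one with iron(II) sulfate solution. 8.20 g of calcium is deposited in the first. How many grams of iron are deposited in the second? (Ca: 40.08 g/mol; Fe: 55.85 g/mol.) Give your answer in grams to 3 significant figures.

11.4 g

n(Ca) = 8.20 / 40.08 = 0.2046 mol
Ca²⁺ + 2e⁻ → Ca, so n(e⁻) = 2 × 0.2046 = 0.4092 mol
The cells are in series, so the same charge (and hence the same n(e⁻) = 0.4092 mol) passes through both.
Fe²⁺ + 2e⁻ → Fe, so n(Fe) = 0.4092 / 2 = 0.2046 mol
m(Fe) = 0.2046 × 55.85 = 11.4 g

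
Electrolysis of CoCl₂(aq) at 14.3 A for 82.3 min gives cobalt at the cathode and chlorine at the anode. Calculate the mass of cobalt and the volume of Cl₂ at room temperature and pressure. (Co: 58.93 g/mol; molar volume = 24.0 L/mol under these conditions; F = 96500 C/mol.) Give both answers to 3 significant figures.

Q = 14.3 × 4938 = 70610 C; n(e⁻) = 70610 / 96500 = 0.7317 mol
Cathode: Co²⁺ + 2e⁻ → Co → n(Co) = 0.7317/2 = 0.3659 mol → 21.6 g
Anode: 2Cl⁻ → Cl₂ + 2e⁻ → n(Cl₂) = 0.7317/2 = 0.3659 mol → 8.78 L

21.6 g Co; 8.78 L Cl₂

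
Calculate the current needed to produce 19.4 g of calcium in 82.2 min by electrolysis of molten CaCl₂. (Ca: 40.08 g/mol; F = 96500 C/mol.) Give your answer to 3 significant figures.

n(Ca) = 19.4 / 40.08 = 0.4840 mol
Ca²⁺ + 2e⁻ → Ca, so n(e⁻) = 2 × 0.4840 = 0.9680 mol
Q = 0.9680 × 96500 = 93410 C
I = Q / t = 93410 / 4932 s = 18.9 A

18.9 A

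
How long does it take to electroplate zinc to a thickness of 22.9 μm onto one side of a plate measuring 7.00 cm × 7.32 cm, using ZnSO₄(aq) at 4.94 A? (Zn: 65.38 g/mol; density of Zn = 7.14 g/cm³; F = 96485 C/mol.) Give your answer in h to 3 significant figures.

Plated area = 7.00 × 7.32 = 51.24 cm²
Volume = 51.24 × 22.9×10⁻⁴ cm = 0.1173 cm³
m(Zn) = 0.1173 × 7.14 = 0.8375 g
n(Zn) = 0.8375 / 65.38 = 0.01281 mol; n(e⁻) = 2 × 0.01281 = 0.02562 mol
Q = 0.02562 × 96485 = 2472 C
t = 2472 / 4.94 = 500.4 s = 0.139 h

0.139 h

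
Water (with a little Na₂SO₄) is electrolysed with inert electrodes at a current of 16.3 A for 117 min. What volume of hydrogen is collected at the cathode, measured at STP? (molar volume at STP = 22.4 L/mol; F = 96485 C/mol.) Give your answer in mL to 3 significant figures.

13300 mL

Q = It = 16.3 × 7020 = 1.144×10^5 C
n(e⁻) = Q/F = 1.144×10^5/96485 = 1.186 mol
2H⁺ + 2e⁻ → H₂, so n(H₂) = 1.186 / 2 = 0.5930 mol
V = 0.5930 × 22.4 = 13.28 L
= 13300 mL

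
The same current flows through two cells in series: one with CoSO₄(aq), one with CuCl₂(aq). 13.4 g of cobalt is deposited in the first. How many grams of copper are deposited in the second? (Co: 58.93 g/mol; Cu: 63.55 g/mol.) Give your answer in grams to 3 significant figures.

14.5 g

n(Co) = 13.4 / 58.93 = 0.2274 mol
Co²⁺ + 2e⁻ → Co, so n(e⁻) = 2 × 0.2274 = 0.4548 mol
The cells are in series, so the same charge (and hence the same n(e⁻) = 0.4548 mol) passes through both.
Cu²⁺ + 2e⁻ → Cu, so n(Cu) = 0.4548 / 2 = 0.2274 mol
m(Cu) = 0.2274 × 63.55 = 14.5 g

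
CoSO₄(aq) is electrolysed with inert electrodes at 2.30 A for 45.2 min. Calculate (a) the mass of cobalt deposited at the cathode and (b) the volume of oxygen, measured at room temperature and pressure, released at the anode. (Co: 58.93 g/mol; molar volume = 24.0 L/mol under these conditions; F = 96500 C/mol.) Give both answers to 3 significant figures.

1.90 g Co; 0.388 L O₂

Q = 2.30 × 2712 = 6238 C; n(e⁻) = 6238 / 96500 = 0.06464 mol
Cathode: Co²⁺ + 2e⁻ → Co → n(Co) = 0.06464/2 = 0.03232 mol → 1.90 g
Anode: 2H₂O → O₂ + 4H⁺ + 4e⁻ → n(O₂) = 0.06464/4 = 0.01616 mol → 0.388 L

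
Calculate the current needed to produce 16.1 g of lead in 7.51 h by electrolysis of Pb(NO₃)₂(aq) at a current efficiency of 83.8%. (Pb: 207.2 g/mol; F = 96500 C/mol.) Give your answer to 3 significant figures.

0.662 A

n(Pb) = 16.1 / 207.2 = 0.07770 mol
Pb²⁺ + 2e⁻ → Pb, so n(e⁻) = 2 × 0.07770 = 0.1554 mol
Q = 0.1554 × 96500 / 0.838 = 17900 C
I = Q / t = 17900 / 27036 s = 0.662 A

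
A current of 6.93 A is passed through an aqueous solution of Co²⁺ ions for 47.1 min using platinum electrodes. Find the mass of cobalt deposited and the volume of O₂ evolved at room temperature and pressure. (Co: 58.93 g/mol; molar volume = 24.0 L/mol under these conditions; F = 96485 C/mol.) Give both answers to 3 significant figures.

Q = 6.93 × 2826 = 19580 C; n(e⁻) = 19580 / 96485 = 0.2029 mol
Cathode: Co²⁺ + 2e⁻ → Co → n(Co) = 0.2029/2 = 0.1015 mol → 5.98 g
Anode: 2H₂O → O₂ + 4H⁺ + 4e⁻ → n(O₂) = 0.2029/4 = 0.05073 mol → 1.22 L

5.98 g Co; 1.22 L O₂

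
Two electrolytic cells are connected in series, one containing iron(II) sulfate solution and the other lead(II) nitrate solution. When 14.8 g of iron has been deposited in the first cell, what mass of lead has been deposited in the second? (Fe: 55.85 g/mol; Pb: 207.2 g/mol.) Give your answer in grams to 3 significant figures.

n(Fe) = 14.8 / 55.85 = 0.2650 mol
Fe²⁺ + 2e⁻ → Fe, so n(e⁻) = 2 × 0.2650 = 0.5300 mol
Since the cells are in series, n(e⁻) in the Pb cell is also 0.5300 mol.
Pb²⁺ + 2e⁻ → Pb, so n(Pb) = 0.5300 / 2 = 0.2650 mol
m(Pb) = 0.2650 × 207.2 = 54.9 g

54.9 g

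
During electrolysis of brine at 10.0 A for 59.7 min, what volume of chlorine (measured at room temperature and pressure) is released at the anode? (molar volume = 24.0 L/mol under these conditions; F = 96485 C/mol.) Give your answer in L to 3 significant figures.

Charge passed = 10.0 × 3582 = 35820 C
n(e⁻) = Q/F = 35820/96485 = 0.3712 mol
2Cl⁻ → Cl₂ + 2e⁻, so n(Cl₂) = 0.3712 / 2 = 0.1856 mol
V = 0.1856 × 24.0 = 4.454 L

4.45 L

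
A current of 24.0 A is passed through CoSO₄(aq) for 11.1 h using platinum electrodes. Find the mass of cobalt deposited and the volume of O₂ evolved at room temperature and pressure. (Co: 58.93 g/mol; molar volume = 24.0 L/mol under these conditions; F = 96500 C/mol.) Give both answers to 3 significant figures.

293 g Co; 59.6 L O₂

Q = 24.0 × 39960 = 9.590×10^5 C; n(e⁻) = 9.590×10^5 / 96500 = 9.938 mol
Cathode: Co²⁺ + 2e⁻ → Co → n(Co) = 9.938/2 = 4.969 mol → 293 g
Anode: 2H₂O → O₂ + 4H⁺ + 4e⁻ → n(O₂) = 9.938/4 = 2.485 mol → 59.6 L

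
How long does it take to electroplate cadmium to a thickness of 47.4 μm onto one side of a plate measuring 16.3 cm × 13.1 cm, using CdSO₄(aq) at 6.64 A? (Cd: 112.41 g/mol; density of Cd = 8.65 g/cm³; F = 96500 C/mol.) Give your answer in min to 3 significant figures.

37.7 min

Plated area = 16.3 × 13.1 = 213.5 cm²
Volume = 213.5 × 47.4×10⁻⁴ cm = 1.012 cm³
m(Cd) = 1.012 × 8.65 = 8.754 g
n(Cd) = 8.754 / 112.41 = 0.07788 mol; n(e⁻) = 2 × 0.07788 = 0.1558 mol
Q = 0.1558 × 96500 = 15030 C
t = 15030 / 6.64 = 2264 s = 37.7 min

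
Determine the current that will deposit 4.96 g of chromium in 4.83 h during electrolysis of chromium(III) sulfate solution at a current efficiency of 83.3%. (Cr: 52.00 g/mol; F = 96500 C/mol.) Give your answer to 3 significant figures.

n(Cr) = 4.96 / 52.00 = 0.09538 mol
Cr³⁺ + 3e⁻ → Cr, so n(e⁻) = 3 × 0.09538 = 0.2861 mol
Q = 0.2861 × 96500 / 0.833 = 33140 C
I = Q / t = 33140 / 17388 s = 1.91 A

1.91 A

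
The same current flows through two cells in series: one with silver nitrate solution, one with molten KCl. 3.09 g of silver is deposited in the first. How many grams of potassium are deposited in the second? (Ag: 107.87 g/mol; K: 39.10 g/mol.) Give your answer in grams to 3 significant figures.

1.12 g

n(Ag) = 3.09 / 107.87 = 0.02865 mol
Ag⁺ + e⁻ → Ag, so n(e⁻) = 0.02865 mol
Since the cells are in series, n(e⁻) in the K cell is also 0.02865 mol.
K⁺ + e⁻ → K, so n(K) = 0.02865 mol
m(K) = 0.02865 × 39.10 = 1.12 g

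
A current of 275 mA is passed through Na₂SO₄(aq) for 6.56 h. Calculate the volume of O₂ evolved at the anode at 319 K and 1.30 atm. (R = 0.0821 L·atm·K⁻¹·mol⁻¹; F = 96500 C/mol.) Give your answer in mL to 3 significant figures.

339 mL

Q = 0.275 A × 23616 s = 6494 C
Moles of electrons = 6494 / 96500 = 0.06730 mol
2H₂O → O₂ + 4H⁺ + 4e⁻, so n(O₂) = 0.06730 / 4 = 0.01683 mol
V = nRT/P = 0.01683 × 0.0821 × 319 / 1.30 = 0.3391 L
= 339 mL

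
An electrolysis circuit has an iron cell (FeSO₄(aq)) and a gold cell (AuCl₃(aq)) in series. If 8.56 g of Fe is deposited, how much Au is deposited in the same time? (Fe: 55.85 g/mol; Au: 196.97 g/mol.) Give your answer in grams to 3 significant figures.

n(Fe) = 8.56 / 55.85 = 0.1533 mol
Fe²⁺ + 2e⁻ → Fe, so n(e⁻) = 2 × 0.1533 = 0.3066 mol
Since the cells are in series, n(e⁻) in the Au cell is also 0.3066 mol.
Au³⁺ + 3e⁻ → Au, so n(Au) = 0.3066 / 3 = 0.1022 mol
m(Au) = 0.1022 × 196.97 = 20.1 g

20.1 g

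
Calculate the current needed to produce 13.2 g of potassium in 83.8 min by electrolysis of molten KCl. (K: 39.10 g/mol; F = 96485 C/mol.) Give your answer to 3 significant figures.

n(K) = 13.2 / 39.10 = 0.3376 mol
K⁺ + e⁻ → K, so n(e⁻) = 0.3376 mol
Q = 0.3376 × 96485 = 32570 C
I = Q / t = 32570 / 5028 s = 6.48 A

6.48 A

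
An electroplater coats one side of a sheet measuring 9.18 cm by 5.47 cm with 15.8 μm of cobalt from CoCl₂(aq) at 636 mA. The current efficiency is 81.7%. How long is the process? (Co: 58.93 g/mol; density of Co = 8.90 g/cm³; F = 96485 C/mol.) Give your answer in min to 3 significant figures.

Plated area = 9.18 × 5.47 = 50.21 cm²
Volume = 50.21 × 15.8×10⁻⁴ cm = 0.07933 cm³
m(Co) = 0.07933 × 8.90 = 0.7060 g
n(Co) = 0.7060 / 58.93 = 0.01198 mol; n(e⁻) = 2 × 0.01198 = 0.02396 mol
Q = 0.02396 × 96485 / 0.817 = 2830 C
t = 2830 / 0.636 = 4450 s = 74.2 min

74.2 min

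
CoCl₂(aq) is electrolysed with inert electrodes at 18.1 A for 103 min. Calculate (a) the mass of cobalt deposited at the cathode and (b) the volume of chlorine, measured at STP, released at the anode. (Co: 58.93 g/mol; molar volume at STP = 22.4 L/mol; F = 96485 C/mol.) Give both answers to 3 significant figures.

34.2 g Co; 13.0 L Cl₂

Q = 18.1 × 6180 = 1.119×10^5 C; n(e⁻) = 1.119×10^5 / 96485 = 1.160 mol
Cathode: Co²⁺ + 2e⁻ → Co → n(Co) = 1.160/2 = 0.5800 mol → 34.2 g
Anode: 2Cl⁻ → Cl₂ + 2e⁻ → n(Cl₂) = 1.160/2 = 0.5800 mol → 13.0 L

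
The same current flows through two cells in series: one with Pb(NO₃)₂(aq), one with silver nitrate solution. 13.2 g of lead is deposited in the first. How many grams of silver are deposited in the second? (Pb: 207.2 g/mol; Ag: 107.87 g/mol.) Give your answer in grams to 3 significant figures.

13.7 g

n(Pb) = 13.2 / 207.2 = 0.06371 mol
Pb²⁺ + 2e⁻ → Pb, so n(e⁻) = 2 × 0.06371 = 0.1274 mol
The cells are in series, so the same charge (and hence the same n(e⁻) = 0.1274 mol) passes through both.
Ag⁺ + e⁻ → Ag, so n(Ag) = 0.1274 mol
m(Ag) = 0.1274 × 107.87 = 13.7 g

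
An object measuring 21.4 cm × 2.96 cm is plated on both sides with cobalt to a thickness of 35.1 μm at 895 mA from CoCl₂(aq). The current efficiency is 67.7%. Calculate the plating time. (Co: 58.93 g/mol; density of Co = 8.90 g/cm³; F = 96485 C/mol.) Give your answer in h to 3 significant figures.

5.94 h

Plated area = 2 × 21.4 × 2.96 = 126.7 cm²
Volume = 126.7 × 35.1×10⁻⁴ cm = 0.4447 cm³
m(Co) = 0.4447 × 8.90 = 3.958 g
n(Co) = 3.958 / 58.93 = 0.06716 mol; n(e⁻) = 2 × 0.06716 = 0.1343 mol
Q = 0.1343 × 96485 / 0.677 = 19140 C
t = 19140 / 0.895 = 21390 s = 5.94 h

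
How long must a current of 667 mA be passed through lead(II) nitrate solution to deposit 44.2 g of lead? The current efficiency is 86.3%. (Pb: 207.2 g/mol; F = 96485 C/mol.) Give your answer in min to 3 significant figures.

1190 min

n(Pb) = 44.2 / 207.2 = 0.2133 mol
Pb²⁺ + 2e⁻ → Pb, so n(e⁻) = 2 × 0.2133 = 0.4266 mol
Q = 0.4266 × 96485 / 0.863 = 47690 C
t = Q / I = 47690 / 0.667 = 71500 s = 1190 min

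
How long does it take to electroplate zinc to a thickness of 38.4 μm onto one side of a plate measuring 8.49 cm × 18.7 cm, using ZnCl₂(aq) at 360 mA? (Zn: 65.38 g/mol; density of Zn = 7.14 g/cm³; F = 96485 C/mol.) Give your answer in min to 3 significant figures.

595 min

Plated area = 8.49 × 18.7 = 158.8 cm²
Volume = 158.8 × 38.4×10⁻⁴ cm = 0.6098 cm³
m(Zn) = 0.6098 × 7.14 = 4.354 g
n(Zn) = 4.354 / 65.38 = 0.06660 mol; n(e⁻) = 2 × 0.06660 = 0.1332 mol
Q = 0.1332 × 96485 = 12850 C
t = 12850 / 0.360 = 35690 s = 595 min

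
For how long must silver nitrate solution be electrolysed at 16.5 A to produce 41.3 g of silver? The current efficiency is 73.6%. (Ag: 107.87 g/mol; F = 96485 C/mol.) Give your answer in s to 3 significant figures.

3040 s

n(Ag) = 41.3 / 107.87 = 0.3829 mol
Ag⁺ + e⁻ → Ag, so n(e⁻) = 0.3829 mol
Q = 0.3829 × 96485 / 0.736 = 50200 C
t = Q / I = 50200 / 16.5 = 3042 s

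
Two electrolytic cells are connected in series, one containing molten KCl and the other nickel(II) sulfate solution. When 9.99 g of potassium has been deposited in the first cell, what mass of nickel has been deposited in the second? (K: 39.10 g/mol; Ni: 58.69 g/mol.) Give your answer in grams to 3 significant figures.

7.50 g

n(K) = 9.99 / 39.10 = 0.2555 mol
K⁺ + e⁻ → K, so n(e⁻) = 0.2555 mol
The cells are in series, so the same charge (and hence the same n(e⁻) = 0.2555 mol) passes through both.
Ni²⁺ + 2e⁻ → Ni, so n(Ni) = 0.2555 / 2 = 0.1278 mol
m(Ni) = 0.1278 × 58.69 = 7.50 g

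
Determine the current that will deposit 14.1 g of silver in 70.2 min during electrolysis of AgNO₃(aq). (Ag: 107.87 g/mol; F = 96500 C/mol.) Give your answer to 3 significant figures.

2.99 A

n(Ag) = 14.1 / 107.87 = 0.1307 mol
Ag⁺ + e⁻ → Ag, so n(e⁻) = 0.1307 mol
Q = 0.1307 × 96500 = 12610 C
I = Q / t = 12610 / 4212 s = 2.99 A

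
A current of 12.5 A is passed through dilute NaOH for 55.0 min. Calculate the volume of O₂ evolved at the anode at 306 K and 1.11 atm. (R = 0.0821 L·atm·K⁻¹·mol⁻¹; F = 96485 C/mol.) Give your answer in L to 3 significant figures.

2.42 L

Charge passed = 12.5 × 3300 = 41250 C
n(e⁻) = Q/F = 41250/96485 = 0.4275 mol
2H₂O → O₂ + 4H⁺ + 4e⁻, so n(O₂) = 0.4275 / 4 = 0.1069 mol
V = nRT/P = 0.1069 × 0.0821 × 306 / 1.11 = 2.419 L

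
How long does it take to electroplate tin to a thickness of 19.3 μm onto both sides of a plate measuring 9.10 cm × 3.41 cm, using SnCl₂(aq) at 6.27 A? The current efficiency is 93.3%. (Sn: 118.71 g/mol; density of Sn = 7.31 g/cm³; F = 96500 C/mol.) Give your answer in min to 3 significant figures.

4.06 min

Plated area = 2 × 9.10 × 3.41 = 62.06 cm²
Volume = 62.06 × 19.3×10⁻⁴ cm = 0.1198 cm³
m(Sn) = 0.1198 × 7.31 = 0.8757 g
n(Sn) = 0.8757 / 118.71 = 0.007377 mol; n(e⁻) = 2 × 0.007377 = 0.01475 mol
Q = 0.01475 × 96500 / 0.933 = 1526 C
t = 1526 / 6.27 = 243.4 s = 4.06 min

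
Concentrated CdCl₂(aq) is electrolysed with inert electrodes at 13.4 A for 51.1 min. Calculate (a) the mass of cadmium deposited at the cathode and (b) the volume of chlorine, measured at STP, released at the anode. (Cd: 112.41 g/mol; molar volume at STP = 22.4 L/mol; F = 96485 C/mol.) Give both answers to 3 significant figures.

23.9 g Cd; 4.77 L Cl₂

Q = 13.4 × 3066 = 41080 C; n(e⁻) = 41080 / 96485 = 0.4258 mol
Cathode: Cd²⁺ + 2e⁻ → Cd → n(Cd) = 0.4258/2 = 0.2129 mol → 23.9 g
Anode: 2Cl⁻ → Cl₂ + 2e⁻ → n(Cl₂) = 0.4258/2 = 0.2129 mol → 4.77 L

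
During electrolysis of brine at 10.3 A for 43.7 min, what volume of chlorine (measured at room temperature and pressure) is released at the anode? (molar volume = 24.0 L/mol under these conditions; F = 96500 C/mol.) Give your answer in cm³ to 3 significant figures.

3360 cm³

Charge passed = 10.3 × 2622 = 27010 C
Moles of electrons = 27010 / 96500 = 0.2799 mol
2Cl⁻ → Cl₂ + 2e⁻, so n(Cl₂) = 0.2799 / 2 = 0.1400 mol
V = 0.1400 × 24.0 = 3.360 L
= 3360 cm³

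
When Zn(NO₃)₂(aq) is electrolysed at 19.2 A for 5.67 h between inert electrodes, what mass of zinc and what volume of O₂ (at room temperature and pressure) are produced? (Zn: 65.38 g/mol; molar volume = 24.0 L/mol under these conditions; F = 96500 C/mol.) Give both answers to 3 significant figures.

Q = 19.2 × 20412 = 3.919×10^5 C; n(e⁻) = 3.919×10^5 / 96500 = 4.061 mol
Cathode: Zn²⁺ + 2e⁻ → Zn → n(Zn) = 4.061/2 = 2.031 mol → 133 g
Anode: 2H₂O → O₂ + 4H⁺ + 4e⁻ → n(O₂) = 4.061/4 = 1.015 mol → 24.4 L

133 g Zn; 24.4 L O₂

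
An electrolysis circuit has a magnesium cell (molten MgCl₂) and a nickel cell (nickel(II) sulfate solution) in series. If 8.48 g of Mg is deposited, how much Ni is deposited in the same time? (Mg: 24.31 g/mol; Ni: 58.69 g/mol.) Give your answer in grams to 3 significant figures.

n(Mg) = 8.48 / 24.31 = 0.3488 mol
Mg²⁺ + 2e⁻ → Mg, so n(e⁻) = 2 × 0.3488 = 0.6976 mol
In series, the same 0.6976 mol of electrons flows through the second cell.
Ni²⁺ + 2e⁻ → Ni, so n(Ni) = 0.6976 / 2 = 0.3488 mol
m(Ni) = 0.3488 × 58.69 = 20.5 g

20.5 g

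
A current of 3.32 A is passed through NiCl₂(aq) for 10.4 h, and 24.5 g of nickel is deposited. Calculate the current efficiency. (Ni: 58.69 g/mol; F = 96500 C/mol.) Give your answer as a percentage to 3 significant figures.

Q = 3.32 × 37440 = 1.243×10^5 C
n(e⁻) = 1.243×10^5 / 96500 = 1.288 mol
Ni²⁺ + 2e⁻ → Ni, so theoretical n(Ni) = 0.6440 mol → 37.80 g
Efficiency = 24.5 / 37.80 = 0.6481 = 64.8%

64.8%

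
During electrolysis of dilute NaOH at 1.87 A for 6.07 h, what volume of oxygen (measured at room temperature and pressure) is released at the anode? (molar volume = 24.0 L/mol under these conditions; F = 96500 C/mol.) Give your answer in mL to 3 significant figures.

Q = It = 1.87 × 21852 = 40860 C
Moles of electrons = 40860 / 96500 = 0.4234 mol
2H₂O → O₂ + 4H⁺ + 4e⁻, so n(O₂) = 0.4234 / 4 = 0.1059 mol
V = 0.1059 × 24.0 = 2.542 L
= 2540 mL

2540 mL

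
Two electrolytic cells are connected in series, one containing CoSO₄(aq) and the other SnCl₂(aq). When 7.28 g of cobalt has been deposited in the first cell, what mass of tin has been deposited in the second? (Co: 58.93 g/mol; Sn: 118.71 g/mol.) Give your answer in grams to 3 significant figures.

14.7 g

n(Co) = 7.28 / 58.93 = 0.1235 mol
Co²⁺ + 2e⁻ → Co, so n(e⁻) = 2 × 0.1235 = 0.2470 mol
In series, the same 0.2470 mol of electrons flows through the second cell.
Sn²⁺ + 2e⁻ → Sn, so n(Sn) = 0.2470 / 2 = 0.1235 mol
m(Sn) = 0.1235 × 118.71 = 14.7 g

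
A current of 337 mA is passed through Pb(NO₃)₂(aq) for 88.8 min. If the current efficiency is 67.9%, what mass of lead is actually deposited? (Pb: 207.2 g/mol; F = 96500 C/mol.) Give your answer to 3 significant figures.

1.31 g

Q = 0.337 × 5328 = 1796 C
n(e⁻) = 1796 / 96500 = 0.01861 mol
Pb²⁺ + 2e⁻ → Pb, so theoretical m(Pb) = 0.009305 × 207.2 = 1.928 g
Actual mass = 67.9% × 1.928 = 1.31 g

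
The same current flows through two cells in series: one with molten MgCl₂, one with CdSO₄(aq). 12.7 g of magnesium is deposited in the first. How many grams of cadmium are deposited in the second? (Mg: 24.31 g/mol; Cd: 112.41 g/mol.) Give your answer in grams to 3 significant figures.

58.7 g

n(Mg) = 12.7 / 24.31 = 0.5224 mol
Mg²⁺ + 2e⁻ → Mg, so n(e⁻) = 2 × 0.5224 = 1.045 mol
Same current for the same time ⇒ same n(e⁻) = 1.045 mol in both cells.
Cd²⁺ + 2e⁻ → Cd, so n(Cd) = 1.045 / 2 = 0.5225 mol
m(Cd) = 0.5225 × 112.41 = 58.7 g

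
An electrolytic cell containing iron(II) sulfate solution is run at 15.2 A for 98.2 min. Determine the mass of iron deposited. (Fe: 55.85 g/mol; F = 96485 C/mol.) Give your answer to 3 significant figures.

25.9 g

Q = 15.2 A × 5892 s = 89560 C
n(e⁻) = Q/F = 89560/96485 = 0.9282 mol
Fe²⁺ + 2e⁻ → Fe, so n(Fe) = 0.9282 / 2 = 0.4641 mol
m = 0.4641 × 55.85 = 25.9 g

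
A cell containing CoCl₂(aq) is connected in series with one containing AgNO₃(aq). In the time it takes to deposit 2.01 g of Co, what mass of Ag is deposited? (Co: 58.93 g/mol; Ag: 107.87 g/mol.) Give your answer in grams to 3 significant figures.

7.36 g

n(Co) = 2.01 / 58.93 = 0.03411 mol
Co²⁺ + 2e⁻ → Co, so n(e⁻) = 2 × 0.03411 = 0.06822 mol
Since the cells are in series, n(e⁻) in the Ag cell is also 0.06822 mol.
Ag⁺ + e⁻ → Ag, so n(Ag) = 0.06822 mol
m(Ag) = 0.06822 × 107.87 = 7.36 g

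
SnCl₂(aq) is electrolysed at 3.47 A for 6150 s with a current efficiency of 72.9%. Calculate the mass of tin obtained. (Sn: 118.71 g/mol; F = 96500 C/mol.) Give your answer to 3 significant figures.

9.57 g

Q = 3.47 × 6150 = 21340 C
n(e⁻) = 21340 / 96500 = 0.2211 mol
Sn²⁺ + 2e⁻ → Sn, so theoretical m(Sn) = 0.1106 × 118.71 = 13.13 g
Actual mass = 72.9% × 13.13 = 9.57 g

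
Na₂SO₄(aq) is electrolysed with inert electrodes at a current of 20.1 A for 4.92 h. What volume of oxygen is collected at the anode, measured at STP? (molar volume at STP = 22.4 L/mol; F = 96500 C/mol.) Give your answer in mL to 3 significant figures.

20700 mL

Q = 20.1 A × 17712 s = 3.560×10^5 C
n(e⁻) = 3.560×10^5 / 96500 = 3.689 mol
2H₂O → O₂ + 4H⁺ + 4e⁻, so n(O₂) = 3.689 / 4 = 0.9223 mol
V = 0.9223 × 22.4 = 20.66 L
= 20700 mL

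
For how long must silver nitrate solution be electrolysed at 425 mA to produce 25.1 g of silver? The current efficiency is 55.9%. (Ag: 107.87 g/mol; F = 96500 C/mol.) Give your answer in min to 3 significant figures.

1580 min

n(Ag) = 25.1 / 107.87 = 0.2327 mol
Ag⁺ + e⁻ → Ag, so n(e⁻) = 0.2327 mol
Q = 0.2327 × 96500 / 0.559 = 40170 C
t = Q / I = 40170 / 0.425 = 94520 s = 1580 min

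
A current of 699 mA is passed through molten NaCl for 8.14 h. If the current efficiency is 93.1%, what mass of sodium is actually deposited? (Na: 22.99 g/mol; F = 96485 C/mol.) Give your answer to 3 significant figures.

4.54 g

Q = 0.699 × 29304 = 20480 C
n(e⁻) = 20480 / 96485 = 0.2123 mol
Na⁺ + e⁻ → Na, so theoretical m(Na) = 0.2123 × 22.99 = 4.881 g
Actual mass = 93.1% × 4.881 = 4.54 g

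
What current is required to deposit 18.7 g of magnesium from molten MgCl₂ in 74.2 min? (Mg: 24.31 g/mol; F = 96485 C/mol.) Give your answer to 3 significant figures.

33.3 A

n(Mg) = 18.7 / 24.31 = 0.7692 mol
Mg²⁺ + 2e⁻ → Mg, so n(e⁻) = 2 × 0.7692 = 1.538 mol
Q = 1.538 × 96485 = 1.484×10^5 C
I = Q / t = 1.484×10^5 / 4452 s = 33.3 A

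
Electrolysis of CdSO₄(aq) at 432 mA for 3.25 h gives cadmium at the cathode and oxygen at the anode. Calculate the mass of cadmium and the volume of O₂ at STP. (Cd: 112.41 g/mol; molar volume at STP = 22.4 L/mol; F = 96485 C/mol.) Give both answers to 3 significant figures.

2.94 g Cd; 0.293 L O₂

Q = 0.432 × 11700 = 5054 C; n(e⁻) = 5054 / 96485 = 0.05238 mol
Cathode: Cd²⁺ + 2e⁻ → Cd → n(Cd) = 0.05238/2 = 0.02619 mol → 2.94 g
Anode: 2H₂O → O₂ + 4H⁺ + 4e⁻ → n(O₂) = 0.05238/4 = 0.01310 mol → 0.293 L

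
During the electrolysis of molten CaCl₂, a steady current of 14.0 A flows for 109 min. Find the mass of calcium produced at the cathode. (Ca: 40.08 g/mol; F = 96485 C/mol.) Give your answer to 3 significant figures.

19.0 g

Q = 14.0 A × 6540 s = 91560 C
n(e⁻) = Q/F = 91560/96485 = 0.9490 mol
Ca²⁺ + 2e⁻ → Ca, so n(Ca) = 0.9490 / 2 = 0.4745 mol
m = 0.4745 × 40.08 = 19.0 g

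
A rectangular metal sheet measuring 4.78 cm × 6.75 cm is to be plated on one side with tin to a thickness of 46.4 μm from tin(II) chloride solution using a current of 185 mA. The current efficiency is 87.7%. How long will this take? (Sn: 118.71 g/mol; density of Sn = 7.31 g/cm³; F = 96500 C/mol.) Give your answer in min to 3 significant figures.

183 min

Plated area = 4.78 × 6.75 = 32.27 cm²
Volume = 32.27 × 46.4×10⁻⁴ cm = 0.1497 cm³
m(Sn) = 0.1497 × 7.31 = 1.094 g
n(Sn) = 1.094 / 118.71 = 0.009216 mol; n(e⁻) = 2 × 0.009216 = 0.01843 mol
Q = 0.01843 × 96500 / 0.877 = 2028 C
t = 2028 / 0.185 = 10960 s = 183 min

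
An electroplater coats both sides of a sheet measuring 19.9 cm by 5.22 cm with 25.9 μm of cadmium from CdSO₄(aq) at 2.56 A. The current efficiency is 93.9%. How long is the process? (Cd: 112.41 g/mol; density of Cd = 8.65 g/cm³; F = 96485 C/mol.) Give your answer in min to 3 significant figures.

Plated area = 2 × 19.9 × 5.22 = 207.8 cm²
Volume = 207.8 × 25.9×10⁻⁴ cm = 0.5382 cm³
m(Cd) = 0.5382 × 8.65 = 4.655 g
n(Cd) = 4.655 / 112.41 = 0.04141 mol; n(e⁻) = 2 × 0.04141 = 0.08282 mol
Q = 0.08282 × 96485 / 0.939 = 8510 C
t = 8510 / 2.56 = 3324 s = 55.4 min

55.4 min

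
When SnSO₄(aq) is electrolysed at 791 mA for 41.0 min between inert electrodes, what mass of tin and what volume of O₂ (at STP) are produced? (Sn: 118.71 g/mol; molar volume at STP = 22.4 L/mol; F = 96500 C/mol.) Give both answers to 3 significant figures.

Q = 0.791 × 2460 = 1946 C; n(e⁻) = 1946 / 96500 = 0.02017 mol
Cathode: Sn²⁺ + 2e⁻ → Sn → n(Sn) = 0.02017/2 = 0.01009 mol → 1.20 g
Anode: 2H₂O → O₂ + 4H⁺ + 4e⁻ → n(O₂) = 0.02017/4 = 0.005043 mol → 0.113 L

1.20 g Sn; 0.113 L O₂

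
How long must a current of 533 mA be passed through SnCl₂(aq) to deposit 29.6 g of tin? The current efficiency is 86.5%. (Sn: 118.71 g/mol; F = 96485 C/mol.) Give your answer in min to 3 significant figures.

1740 min

n(Sn) = 29.6 / 118.71 = 0.2493 mol
Sn²⁺ + 2e⁻ → Sn, so n(e⁻) = 2 × 0.2493 = 0.4986 mol
Q = 0.4986 × 96485 / 0.865 = 55620 C
t = Q / I = 55620 / 0.533 = 1.044×10^5 s = 1740 min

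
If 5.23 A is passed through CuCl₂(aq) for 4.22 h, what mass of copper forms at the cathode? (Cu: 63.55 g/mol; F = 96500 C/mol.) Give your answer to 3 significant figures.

Q = It = 5.23 × 15192 = 79450 C
Moles of electrons = 79450 / 96500 = 0.8233 mol
Cu²⁺ + 2e⁻ → Cu, so n(Cu) = 0.8233 / 2 = 0.4117 mol
m = 0.4117 × 63.55 = 26.2 g

26.2 g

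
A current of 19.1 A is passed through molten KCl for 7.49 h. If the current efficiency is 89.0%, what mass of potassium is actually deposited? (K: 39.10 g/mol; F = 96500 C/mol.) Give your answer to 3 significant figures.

186 g

Q = 19.1 × 26964 = 5.150×10^5 C
n(e⁻) = 5.150×10^5 / 96500 = 5.337 mol
K⁺ + e⁻ → K, so theoretical m(K) = 5.337 × 39.10 = 208.7 g
Actual mass = 89.0% × 208.7 = 186 g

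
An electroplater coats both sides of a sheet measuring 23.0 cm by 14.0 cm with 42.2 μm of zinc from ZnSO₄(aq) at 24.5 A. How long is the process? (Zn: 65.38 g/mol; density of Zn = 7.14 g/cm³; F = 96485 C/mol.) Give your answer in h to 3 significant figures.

Plated area = 2 × 23.0 × 14.0 = 644.0 cm²
Volume = 644.0 × 42.2×10⁻⁴ cm = 2.718 cm³
m(Zn) = 2.718 × 7.14 = 19.41 g
n(Zn) = 19.41 / 65.38 = 0.2969 mol; n(e⁻) = 2 × 0.2969 = 0.5938 mol
Q = 0.5938 × 96485 = 57290 C
t = 57290 / 24.5 = 2338 s = 0.649 h

0.649 h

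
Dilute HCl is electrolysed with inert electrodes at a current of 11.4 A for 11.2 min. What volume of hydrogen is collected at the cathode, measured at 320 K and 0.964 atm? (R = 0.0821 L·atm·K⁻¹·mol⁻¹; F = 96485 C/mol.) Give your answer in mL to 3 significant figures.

Q = It = 11.4 × 672 = 7661 C
n(e⁻) = 7661 / 96485 = 0.07940 mol
2H⁺ + 2e⁻ → H₂, so n(H₂) = 0.07940 / 2 = 0.03970 mol
V = nRT/P = 0.03970 × 0.0821 × 320 / 0.964 = 1.082 L
= 1080 mL

1080 mL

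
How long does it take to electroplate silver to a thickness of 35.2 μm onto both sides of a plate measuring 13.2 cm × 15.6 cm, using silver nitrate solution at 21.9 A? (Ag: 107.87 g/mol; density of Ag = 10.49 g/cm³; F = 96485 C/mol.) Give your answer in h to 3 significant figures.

0.173 h

Plated area = 2 × 13.2 × 15.6 = 411.8 cm²
Volume = 411.8 × 35.2×10⁻⁴ cm = 1.450 cm³
m(Ag) = 1.450 × 10.49 = 15.21 g
n(Ag) = 15.21 / 107.87 = 0.1410 mol; n(e⁻) = 0.1410 mol
Q = 0.1410 × 96485 = 13600 C
t = 13600 / 21.9 = 621.0 s = 0.173 h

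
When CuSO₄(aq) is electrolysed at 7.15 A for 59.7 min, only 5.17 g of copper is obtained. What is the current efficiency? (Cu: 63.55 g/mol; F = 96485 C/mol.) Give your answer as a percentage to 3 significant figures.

Q = 7.15 × 3582 = 25610 C
n(e⁻) = 25610 / 96485 = 0.2654 mol
Cu²⁺ + 2e⁻ → Cu, so theoretical n(Cu) = 0.1327 mol → 8.433 g
Efficiency = 5.17 / 8.433 = 0.6131 = 61.3%

61.3%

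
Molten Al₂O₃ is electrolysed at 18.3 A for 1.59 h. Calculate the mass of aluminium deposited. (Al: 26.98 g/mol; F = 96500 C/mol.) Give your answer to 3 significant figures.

Q = 18.3 A × 5724 s = 1.047×10^5 C
n(e⁻) = 1.047×10^5 / 96500 = 1.085 mol
Al³⁺ + 3e⁻ → Al, so n(Al) = 1.085 / 3 = 0.3617 mol
m = 0.3617 × 26.98 = 9.76 g

9.76 g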